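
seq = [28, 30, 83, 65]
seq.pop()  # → 65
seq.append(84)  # [28, 30, 83, 84]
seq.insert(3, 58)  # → [28, 30, 83, 58, 84]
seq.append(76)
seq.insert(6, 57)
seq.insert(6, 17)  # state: [28, 30, 83, 58, 84, 76, 17, 57]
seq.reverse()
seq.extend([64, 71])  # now [57, 17, 76, 84, 58, 83, 30, 28, 64, 71]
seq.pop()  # 71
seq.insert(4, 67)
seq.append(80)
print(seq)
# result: [57, 17, 76, 84, 67, 58, 83, 30, 28, 64, 80]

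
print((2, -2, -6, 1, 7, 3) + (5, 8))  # (2, -2, -6, 1, 7, 3, 5, 8)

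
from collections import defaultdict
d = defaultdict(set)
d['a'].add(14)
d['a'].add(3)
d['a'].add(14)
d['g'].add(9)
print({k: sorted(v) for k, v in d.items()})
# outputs {'a': [3, 14], 'g': [9]}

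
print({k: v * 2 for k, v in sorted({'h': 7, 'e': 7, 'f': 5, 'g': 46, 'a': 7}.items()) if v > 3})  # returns {'a': 14, 'e': 14, 'f': 10, 'g': 92, 'h': 14}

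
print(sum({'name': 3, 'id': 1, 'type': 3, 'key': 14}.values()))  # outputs 21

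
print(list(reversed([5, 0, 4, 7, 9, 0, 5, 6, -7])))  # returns [-7, 6, 5, 0, 9, 7, 4, 0, 5]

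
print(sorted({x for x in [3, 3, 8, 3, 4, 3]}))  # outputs [3, 4, 8]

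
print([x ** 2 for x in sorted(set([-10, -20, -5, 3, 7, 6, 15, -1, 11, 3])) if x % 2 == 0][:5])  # [400, 100, 36]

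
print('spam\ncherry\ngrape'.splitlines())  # ['spam', 'cherry', 'grape']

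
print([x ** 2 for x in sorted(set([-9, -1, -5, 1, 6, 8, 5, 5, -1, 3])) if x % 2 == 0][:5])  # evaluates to [36, 64]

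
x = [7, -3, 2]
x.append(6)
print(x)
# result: [7, -3, 2, 6]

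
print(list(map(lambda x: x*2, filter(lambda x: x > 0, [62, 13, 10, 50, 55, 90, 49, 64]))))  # [124, 26, 20, 100, 110, 180, 98, 128]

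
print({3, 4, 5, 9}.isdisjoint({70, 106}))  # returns True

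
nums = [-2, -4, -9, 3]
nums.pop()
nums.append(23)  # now [-2, -4, -9, 23]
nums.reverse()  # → [23, -9, -4, -2]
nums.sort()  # [-9, -4, -2, 23]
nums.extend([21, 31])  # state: [-9, -4, -2, 23, 21, 31]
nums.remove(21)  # [-9, -4, -2, 23, 31]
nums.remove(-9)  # [-4, -2, 23, 31]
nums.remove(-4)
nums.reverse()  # [31, 23, -2]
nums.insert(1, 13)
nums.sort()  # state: [-2, 13, 23, 31]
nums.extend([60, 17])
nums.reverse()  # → [17, 60, 31, 23, 13, -2]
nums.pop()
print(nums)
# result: [17, 60, 31, 23, 13]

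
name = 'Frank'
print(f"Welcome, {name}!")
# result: Welcome, Frank!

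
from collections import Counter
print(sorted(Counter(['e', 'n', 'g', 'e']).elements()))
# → ['e', 'e', 'g', 'n']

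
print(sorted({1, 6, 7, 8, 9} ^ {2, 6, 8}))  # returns [1, 2, 7, 9]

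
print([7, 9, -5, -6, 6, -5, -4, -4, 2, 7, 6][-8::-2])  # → [-6, 9]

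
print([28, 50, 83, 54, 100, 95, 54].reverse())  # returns None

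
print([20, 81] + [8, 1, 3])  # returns [20, 81, 8, 1, 3]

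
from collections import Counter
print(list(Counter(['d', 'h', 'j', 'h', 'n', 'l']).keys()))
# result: ['d', 'h', 'j', 'n', 'l']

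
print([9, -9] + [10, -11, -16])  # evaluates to [9, -9, 10, -11, -16]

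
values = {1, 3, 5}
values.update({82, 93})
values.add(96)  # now {1, 3, 5, 82, 93, 96}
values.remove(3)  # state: {1, 5, 82, 93, 96}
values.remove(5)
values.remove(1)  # {82, 93, 96}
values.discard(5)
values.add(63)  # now {63, 82, 93, 96}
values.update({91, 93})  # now {63, 82, 91, 93, 96}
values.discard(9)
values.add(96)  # {63, 82, 91, 93, 96}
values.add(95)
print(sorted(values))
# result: [63, 82, 91, 93, 95, 96]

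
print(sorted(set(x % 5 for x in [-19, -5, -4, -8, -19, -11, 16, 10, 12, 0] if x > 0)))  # [0, 1, 2]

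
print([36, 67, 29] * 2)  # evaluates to [36, 67, 29, 36, 67, 29]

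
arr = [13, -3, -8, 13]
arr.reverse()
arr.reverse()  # [13, -3, -8, 13]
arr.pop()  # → 13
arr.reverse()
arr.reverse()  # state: [13, -3, -8]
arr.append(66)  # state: [13, -3, -8, 66]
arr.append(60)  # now [13, -3, -8, 66, 60]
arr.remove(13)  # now [-3, -8, 66, 60]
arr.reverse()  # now [60, 66, -8, -3]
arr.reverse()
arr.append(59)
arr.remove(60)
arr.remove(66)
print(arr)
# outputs [-3, -8, 59]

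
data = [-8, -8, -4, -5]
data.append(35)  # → [-8, -8, -4, -5, 35]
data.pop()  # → 35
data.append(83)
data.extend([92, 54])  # [-8, -8, -4, -5, 83, 92, 54]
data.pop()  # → 54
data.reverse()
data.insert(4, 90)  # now [92, 83, -5, -4, 90, -8, -8]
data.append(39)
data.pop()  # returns 39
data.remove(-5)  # [92, 83, -4, 90, -8, -8]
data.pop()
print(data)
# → [92, 83, -4, 90, -8]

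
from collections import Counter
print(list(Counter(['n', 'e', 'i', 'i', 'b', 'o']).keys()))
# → ['n', 'e', 'i', 'b', 'o']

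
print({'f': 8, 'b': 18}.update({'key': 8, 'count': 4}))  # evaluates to None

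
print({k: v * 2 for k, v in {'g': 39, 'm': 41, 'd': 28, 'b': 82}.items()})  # {'g': 78, 'm': 82, 'd': 56, 'b': 164}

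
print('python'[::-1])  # nohtyp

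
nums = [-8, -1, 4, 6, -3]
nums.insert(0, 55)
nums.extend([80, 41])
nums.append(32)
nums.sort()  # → [-8, -3, -1, 4, 6, 32, 41, 55, 80]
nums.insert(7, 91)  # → [-8, -3, -1, 4, 6, 32, 41, 91, 55, 80]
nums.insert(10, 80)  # [-8, -3, -1, 4, 6, 32, 41, 91, 55, 80, 80]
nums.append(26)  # [-8, -3, -1, 4, 6, 32, 41, 91, 55, 80, 80, 26]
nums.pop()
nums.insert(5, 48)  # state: [-8, -3, -1, 4, 6, 48, 32, 41, 91, 55, 80, 80]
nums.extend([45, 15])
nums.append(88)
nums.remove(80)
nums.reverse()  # [88, 15, 45, 80, 55, 91, 41, 32, 48, 6, 4, -1, -3, -8]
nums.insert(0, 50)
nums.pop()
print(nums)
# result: [50, 88, 15, 45, 80, 55, 91, 41, 32, 48, 6, 4, -1, -3]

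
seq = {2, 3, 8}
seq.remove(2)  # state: {3, 8}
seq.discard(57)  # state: {3, 8}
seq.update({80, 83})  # {3, 8, 80, 83}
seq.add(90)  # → {3, 8, 80, 83, 90}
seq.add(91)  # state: {3, 8, 80, 83, 90, 91}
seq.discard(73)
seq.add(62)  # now {3, 8, 62, 80, 83, 90, 91}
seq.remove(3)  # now {8, 62, 80, 83, 90, 91}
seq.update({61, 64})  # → {8, 61, 62, 64, 80, 83, 90, 91}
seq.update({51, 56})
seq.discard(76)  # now {8, 51, 56, 61, 62, 64, 80, 83, 90, 91}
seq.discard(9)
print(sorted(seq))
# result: [8, 51, 56, 61, 62, 64, 80, 83, 90, 91]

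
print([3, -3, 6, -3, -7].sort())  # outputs None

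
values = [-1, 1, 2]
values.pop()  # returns 2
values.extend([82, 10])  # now [-1, 1, 82, 10]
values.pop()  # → 10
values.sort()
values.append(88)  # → [-1, 1, 82, 88]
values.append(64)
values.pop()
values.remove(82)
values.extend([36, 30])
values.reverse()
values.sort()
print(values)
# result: [-1, 1, 30, 36, 88]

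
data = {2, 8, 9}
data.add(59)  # {2, 8, 9, 59}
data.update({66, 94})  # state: {2, 8, 9, 59, 66, 94}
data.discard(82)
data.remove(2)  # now {8, 9, 59, 66, 94}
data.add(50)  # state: {8, 9, 50, 59, 66, 94}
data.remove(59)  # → {8, 9, 50, 66, 94}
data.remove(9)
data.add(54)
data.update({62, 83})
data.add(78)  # {8, 50, 54, 62, 66, 78, 83, 94}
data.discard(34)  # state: {8, 50, 54, 62, 66, 78, 83, 94}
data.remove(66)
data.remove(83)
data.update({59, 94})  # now {8, 50, 54, 59, 62, 78, 94}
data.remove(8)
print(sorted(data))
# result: [50, 54, 59, 62, 78, 94]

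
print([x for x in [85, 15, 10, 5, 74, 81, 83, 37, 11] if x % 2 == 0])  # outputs [10, 74]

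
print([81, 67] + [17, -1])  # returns [81, 67, 17, -1]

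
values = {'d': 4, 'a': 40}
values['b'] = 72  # {'d': 4, 'a': 40, 'b': 72}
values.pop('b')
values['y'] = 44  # {'d': 4, 'a': 40, 'y': 44}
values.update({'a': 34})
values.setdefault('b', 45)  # 45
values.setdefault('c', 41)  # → 41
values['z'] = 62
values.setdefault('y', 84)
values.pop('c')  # 41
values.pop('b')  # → 45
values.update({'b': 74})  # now {'d': 4, 'a': 34, 'y': 44, 'z': 62, 'b': 74}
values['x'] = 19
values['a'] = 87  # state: {'d': 4, 'a': 87, 'y': 44, 'z': 62, 'b': 74, 'x': 19}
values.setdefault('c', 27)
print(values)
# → {'d': 4, 'a': 87, 'y': 44, 'z': 62, 'b': 74, 'x': 19, 'c': 27}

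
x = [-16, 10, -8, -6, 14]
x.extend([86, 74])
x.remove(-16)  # [10, -8, -6, 14, 86, 74]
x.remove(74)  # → [10, -8, -6, 14, 86]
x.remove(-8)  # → [10, -6, 14, 86]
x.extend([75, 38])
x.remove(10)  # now [-6, 14, 86, 75, 38]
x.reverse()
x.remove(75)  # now [38, 86, 14, -6]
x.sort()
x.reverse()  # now [86, 38, 14, -6]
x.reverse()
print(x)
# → [-6, 14, 38, 86]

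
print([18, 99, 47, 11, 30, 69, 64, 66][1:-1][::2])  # [99, 11, 69]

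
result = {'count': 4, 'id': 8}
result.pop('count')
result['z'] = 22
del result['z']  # {'id': 8}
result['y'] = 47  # {'id': 8, 'y': 47}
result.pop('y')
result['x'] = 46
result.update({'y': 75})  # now {'id': 8, 'x': 46, 'y': 75}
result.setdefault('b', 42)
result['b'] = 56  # {'id': 8, 'x': 46, 'y': 75, 'b': 56}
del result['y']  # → {'id': 8, 'x': 46, 'b': 56}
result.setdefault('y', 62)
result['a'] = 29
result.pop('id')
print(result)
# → {'x': 46, 'b': 56, 'y': 62, 'a': 29}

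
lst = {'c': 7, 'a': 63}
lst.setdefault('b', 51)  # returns 51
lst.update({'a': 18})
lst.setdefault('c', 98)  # 7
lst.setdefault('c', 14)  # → 7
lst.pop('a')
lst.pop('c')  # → 7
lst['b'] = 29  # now {'b': 29}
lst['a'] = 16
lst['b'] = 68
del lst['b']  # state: {'a': 16}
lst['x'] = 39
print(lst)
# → {'a': 16, 'x': 39}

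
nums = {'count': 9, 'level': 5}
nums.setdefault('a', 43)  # 43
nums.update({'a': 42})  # {'count': 9, 'level': 5, 'a': 42}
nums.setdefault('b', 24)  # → 24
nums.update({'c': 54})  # {'count': 9, 'level': 5, 'a': 42, 'b': 24, 'c': 54}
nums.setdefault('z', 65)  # 65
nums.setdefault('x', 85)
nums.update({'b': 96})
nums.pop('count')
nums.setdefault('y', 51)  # 51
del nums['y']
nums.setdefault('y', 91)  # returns 91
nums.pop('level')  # 5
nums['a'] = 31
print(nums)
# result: {'a': 31, 'b': 96, 'c': 54, 'z': 65, 'x': 85, 'y': 91}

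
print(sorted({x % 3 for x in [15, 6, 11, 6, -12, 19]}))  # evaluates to [0, 1, 2]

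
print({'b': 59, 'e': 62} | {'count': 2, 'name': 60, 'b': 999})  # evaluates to {'b': 999, 'e': 62, 'count': 2, 'name': 60}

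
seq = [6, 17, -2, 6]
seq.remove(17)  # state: [6, -2, 6]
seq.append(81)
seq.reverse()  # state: [81, 6, -2, 6]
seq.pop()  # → 6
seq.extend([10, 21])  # [81, 6, -2, 10, 21]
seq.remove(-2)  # [81, 6, 10, 21]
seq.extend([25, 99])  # [81, 6, 10, 21, 25, 99]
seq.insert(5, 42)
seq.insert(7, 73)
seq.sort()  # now [6, 10, 21, 25, 42, 73, 81, 99]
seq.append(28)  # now [6, 10, 21, 25, 42, 73, 81, 99, 28]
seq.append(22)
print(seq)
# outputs [6, 10, 21, 25, 42, 73, 81, 99, 28, 22]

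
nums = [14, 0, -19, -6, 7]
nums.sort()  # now [-19, -6, 0, 7, 14]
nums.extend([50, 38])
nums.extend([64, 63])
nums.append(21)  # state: [-19, -6, 0, 7, 14, 50, 38, 64, 63, 21]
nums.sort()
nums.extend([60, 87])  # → [-19, -6, 0, 7, 14, 21, 38, 50, 63, 64, 60, 87]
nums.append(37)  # [-19, -6, 0, 7, 14, 21, 38, 50, 63, 64, 60, 87, 37]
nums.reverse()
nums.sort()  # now [-19, -6, 0, 7, 14, 21, 37, 38, 50, 60, 63, 64, 87]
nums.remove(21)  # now [-19, -6, 0, 7, 14, 37, 38, 50, 60, 63, 64, 87]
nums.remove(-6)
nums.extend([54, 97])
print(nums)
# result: [-19, 0, 7, 14, 37, 38, 50, 60, 63, 64, 87, 54, 97]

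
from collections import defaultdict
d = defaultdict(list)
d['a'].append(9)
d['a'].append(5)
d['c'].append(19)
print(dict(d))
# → {'a': [9, 5], 'c': [19]}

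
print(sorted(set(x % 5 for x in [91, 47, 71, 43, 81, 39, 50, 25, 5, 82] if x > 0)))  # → [0, 1, 2, 3, 4]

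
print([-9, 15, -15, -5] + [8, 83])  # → [-9, 15, -15, -5, 8, 83]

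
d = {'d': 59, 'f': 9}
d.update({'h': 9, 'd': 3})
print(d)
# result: {'d': 3, 'f': 9, 'h': 9}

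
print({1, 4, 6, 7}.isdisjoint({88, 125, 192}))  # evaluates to True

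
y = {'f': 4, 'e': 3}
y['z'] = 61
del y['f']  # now {'e': 3, 'z': 61}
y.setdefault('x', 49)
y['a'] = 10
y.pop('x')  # 49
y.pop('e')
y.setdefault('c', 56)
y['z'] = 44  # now {'z': 44, 'a': 10, 'c': 56}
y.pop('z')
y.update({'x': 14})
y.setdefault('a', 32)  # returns 10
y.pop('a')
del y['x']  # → {'c': 56}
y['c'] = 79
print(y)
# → {'c': 79}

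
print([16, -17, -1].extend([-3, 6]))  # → None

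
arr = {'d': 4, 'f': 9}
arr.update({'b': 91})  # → {'d': 4, 'f': 9, 'b': 91}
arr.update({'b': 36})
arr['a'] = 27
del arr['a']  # {'d': 4, 'f': 9, 'b': 36}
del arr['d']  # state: {'f': 9, 'b': 36}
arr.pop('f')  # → 9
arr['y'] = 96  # {'b': 36, 'y': 96}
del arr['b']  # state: {'y': 96}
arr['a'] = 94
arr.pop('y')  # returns 96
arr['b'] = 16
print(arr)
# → {'a': 94, 'b': 16}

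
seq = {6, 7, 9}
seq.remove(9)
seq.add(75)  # {6, 7, 75}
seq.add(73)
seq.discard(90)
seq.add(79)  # {6, 7, 73, 75, 79}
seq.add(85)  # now {6, 7, 73, 75, 79, 85}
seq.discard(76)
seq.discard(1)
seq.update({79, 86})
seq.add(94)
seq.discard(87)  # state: {6, 7, 73, 75, 79, 85, 86, 94}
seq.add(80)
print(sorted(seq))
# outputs [6, 7, 73, 75, 79, 80, 85, 86, 94]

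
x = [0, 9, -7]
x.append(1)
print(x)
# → [0, 9, -7, 1]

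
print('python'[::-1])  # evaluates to nohtyp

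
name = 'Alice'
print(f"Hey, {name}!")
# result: Hey, Alice!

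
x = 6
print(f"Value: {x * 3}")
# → Value: 18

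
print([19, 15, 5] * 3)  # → [19, 15, 5, 19, 15, 5, 19, 15, 5]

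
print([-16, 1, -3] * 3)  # [-16, 1, -3, -16, 1, -3, -16, 1, -3]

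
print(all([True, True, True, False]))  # False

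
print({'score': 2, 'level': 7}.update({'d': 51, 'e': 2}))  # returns None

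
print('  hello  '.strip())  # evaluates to hello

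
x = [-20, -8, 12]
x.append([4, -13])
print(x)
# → [-20, -8, 12, [4, -13]]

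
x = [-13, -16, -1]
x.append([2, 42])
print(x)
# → [-13, -16, -1, [2, 42]]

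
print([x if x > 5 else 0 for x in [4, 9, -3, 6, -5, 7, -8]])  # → [0, 9, 0, 6, 0, 7, 0]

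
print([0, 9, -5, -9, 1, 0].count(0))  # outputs 2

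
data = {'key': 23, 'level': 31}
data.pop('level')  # 31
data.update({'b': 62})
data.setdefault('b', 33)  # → 62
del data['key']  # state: {'b': 62}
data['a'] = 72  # {'b': 62, 'a': 72}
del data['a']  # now {'b': 62}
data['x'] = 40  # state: {'b': 62, 'x': 40}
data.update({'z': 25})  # {'b': 62, 'x': 40, 'z': 25}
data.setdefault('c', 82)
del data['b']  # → {'x': 40, 'z': 25, 'c': 82}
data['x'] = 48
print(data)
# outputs {'x': 48, 'z': 25, 'c': 82}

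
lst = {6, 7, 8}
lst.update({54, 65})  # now {6, 7, 8, 54, 65}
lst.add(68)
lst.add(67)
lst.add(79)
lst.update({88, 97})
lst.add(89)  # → {6, 7, 8, 54, 65, 67, 68, 79, 88, 89, 97}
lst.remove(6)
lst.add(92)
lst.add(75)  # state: {7, 8, 54, 65, 67, 68, 75, 79, 88, 89, 92, 97}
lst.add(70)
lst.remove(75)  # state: {7, 8, 54, 65, 67, 68, 70, 79, 88, 89, 92, 97}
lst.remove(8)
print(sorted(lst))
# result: [7, 54, 65, 67, 68, 70, 79, 88, 89, 92, 97]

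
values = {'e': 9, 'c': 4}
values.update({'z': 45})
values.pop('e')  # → 9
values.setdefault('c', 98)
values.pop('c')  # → 4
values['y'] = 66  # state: {'z': 45, 'y': 66}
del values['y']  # {'z': 45}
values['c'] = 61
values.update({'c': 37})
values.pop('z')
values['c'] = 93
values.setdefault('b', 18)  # 18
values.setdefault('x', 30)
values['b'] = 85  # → {'c': 93, 'b': 85, 'x': 30}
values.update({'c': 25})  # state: {'c': 25, 'b': 85, 'x': 30}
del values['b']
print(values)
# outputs {'c': 25, 'x': 30}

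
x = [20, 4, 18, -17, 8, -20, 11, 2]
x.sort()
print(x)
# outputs [-20, -17, 2, 4, 8, 11, 18, 20]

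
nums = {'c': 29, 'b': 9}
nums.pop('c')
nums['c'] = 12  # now {'b': 9, 'c': 12}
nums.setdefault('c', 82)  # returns 12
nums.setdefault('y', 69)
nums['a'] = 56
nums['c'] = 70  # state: {'b': 9, 'c': 70, 'y': 69, 'a': 56}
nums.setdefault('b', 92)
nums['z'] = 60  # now {'b': 9, 'c': 70, 'y': 69, 'a': 56, 'z': 60}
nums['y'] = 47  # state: {'b': 9, 'c': 70, 'y': 47, 'a': 56, 'z': 60}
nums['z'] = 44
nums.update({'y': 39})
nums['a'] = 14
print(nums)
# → {'b': 9, 'c': 70, 'y': 39, 'a': 14, 'z': 44}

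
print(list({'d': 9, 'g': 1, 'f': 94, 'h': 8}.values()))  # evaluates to [9, 1, 94, 8]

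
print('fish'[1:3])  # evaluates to is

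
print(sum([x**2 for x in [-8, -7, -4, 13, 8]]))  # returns 362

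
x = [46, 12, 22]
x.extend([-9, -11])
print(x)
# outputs [46, 12, 22, -9, -11]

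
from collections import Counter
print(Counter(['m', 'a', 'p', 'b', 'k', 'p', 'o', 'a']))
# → Counter({'a': 2, 'p': 2, 'm': 1, 'b': 1, 'k': 1, 'o': 1})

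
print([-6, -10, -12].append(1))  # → None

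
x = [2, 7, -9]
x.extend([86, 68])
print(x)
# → [2, 7, -9, 86, 68]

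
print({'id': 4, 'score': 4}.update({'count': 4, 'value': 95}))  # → None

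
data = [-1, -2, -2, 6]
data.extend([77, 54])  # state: [-1, -2, -2, 6, 77, 54]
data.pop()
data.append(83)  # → [-1, -2, -2, 6, 77, 83]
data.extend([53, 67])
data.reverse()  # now [67, 53, 83, 77, 6, -2, -2, -1]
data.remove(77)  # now [67, 53, 83, 6, -2, -2, -1]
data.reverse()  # [-1, -2, -2, 6, 83, 53, 67]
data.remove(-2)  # [-1, -2, 6, 83, 53, 67]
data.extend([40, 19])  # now [-1, -2, 6, 83, 53, 67, 40, 19]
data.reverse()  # [19, 40, 67, 53, 83, 6, -2, -1]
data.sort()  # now [-2, -1, 6, 19, 40, 53, 67, 83]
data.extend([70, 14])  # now [-2, -1, 6, 19, 40, 53, 67, 83, 70, 14]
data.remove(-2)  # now [-1, 6, 19, 40, 53, 67, 83, 70, 14]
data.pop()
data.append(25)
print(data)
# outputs [-1, 6, 19, 40, 53, 67, 83, 70, 25]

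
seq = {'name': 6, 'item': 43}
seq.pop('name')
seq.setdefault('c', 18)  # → 18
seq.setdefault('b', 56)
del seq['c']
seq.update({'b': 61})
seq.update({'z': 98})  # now {'item': 43, 'b': 61, 'z': 98}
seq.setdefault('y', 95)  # 95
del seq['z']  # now {'item': 43, 'b': 61, 'y': 95}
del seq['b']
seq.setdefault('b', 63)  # 63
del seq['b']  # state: {'item': 43, 'y': 95}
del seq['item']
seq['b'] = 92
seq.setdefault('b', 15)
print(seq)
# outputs {'y': 95, 'b': 92}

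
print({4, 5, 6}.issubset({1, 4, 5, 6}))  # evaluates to True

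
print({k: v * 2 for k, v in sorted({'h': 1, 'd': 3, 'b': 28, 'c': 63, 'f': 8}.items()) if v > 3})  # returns {'b': 56, 'c': 126, 'f': 16}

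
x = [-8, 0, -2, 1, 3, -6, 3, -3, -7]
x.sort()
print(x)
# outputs [-8, -7, -6, -3, -2, 0, 1, 3, 3]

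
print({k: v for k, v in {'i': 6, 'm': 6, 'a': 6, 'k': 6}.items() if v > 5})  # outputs {'i': 6, 'm': 6, 'a': 6, 'k': 6}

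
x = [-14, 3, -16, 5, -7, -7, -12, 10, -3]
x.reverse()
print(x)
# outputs [-3, 10, -12, -7, -7, 5, -16, 3, -14]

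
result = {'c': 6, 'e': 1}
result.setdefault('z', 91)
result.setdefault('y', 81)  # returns 81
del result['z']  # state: {'c': 6, 'e': 1, 'y': 81}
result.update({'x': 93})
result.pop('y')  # 81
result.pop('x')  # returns 93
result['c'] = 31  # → {'c': 31, 'e': 1}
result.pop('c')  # 31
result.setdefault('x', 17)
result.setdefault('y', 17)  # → 17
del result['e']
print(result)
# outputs {'x': 17, 'y': 17}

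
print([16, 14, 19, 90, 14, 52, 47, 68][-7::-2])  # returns [14]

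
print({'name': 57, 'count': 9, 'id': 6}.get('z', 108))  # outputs 108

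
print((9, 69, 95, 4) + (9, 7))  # (9, 69, 95, 4, 9, 7)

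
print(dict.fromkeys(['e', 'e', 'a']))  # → {'e': None, 'a': None}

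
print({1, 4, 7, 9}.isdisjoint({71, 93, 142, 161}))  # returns True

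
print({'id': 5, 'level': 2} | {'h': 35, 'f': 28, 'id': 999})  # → {'id': 999, 'level': 2, 'h': 35, 'f': 28}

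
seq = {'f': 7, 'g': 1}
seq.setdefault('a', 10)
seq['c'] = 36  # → {'f': 7, 'g': 1, 'a': 10, 'c': 36}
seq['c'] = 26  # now {'f': 7, 'g': 1, 'a': 10, 'c': 26}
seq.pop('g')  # 1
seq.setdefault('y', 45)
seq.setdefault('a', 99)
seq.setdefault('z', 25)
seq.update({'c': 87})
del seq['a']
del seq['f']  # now {'c': 87, 'y': 45, 'z': 25}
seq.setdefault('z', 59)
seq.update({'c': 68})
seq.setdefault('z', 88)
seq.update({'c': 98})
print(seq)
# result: {'c': 98, 'y': 45, 'z': 25}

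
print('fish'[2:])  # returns sh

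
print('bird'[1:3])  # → ir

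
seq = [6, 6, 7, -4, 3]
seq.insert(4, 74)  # [6, 6, 7, -4, 74, 3]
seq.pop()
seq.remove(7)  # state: [6, 6, -4, 74]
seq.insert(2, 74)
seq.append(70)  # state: [6, 6, 74, -4, 74, 70]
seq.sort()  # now [-4, 6, 6, 70, 74, 74]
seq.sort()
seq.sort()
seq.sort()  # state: [-4, 6, 6, 70, 74, 74]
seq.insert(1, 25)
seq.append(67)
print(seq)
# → [-4, 25, 6, 6, 70, 74, 74, 67]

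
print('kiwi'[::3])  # ki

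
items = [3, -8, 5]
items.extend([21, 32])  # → [3, -8, 5, 21, 32]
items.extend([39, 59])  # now [3, -8, 5, 21, 32, 39, 59]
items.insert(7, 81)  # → [3, -8, 5, 21, 32, 39, 59, 81]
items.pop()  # 81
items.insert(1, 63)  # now [3, 63, -8, 5, 21, 32, 39, 59]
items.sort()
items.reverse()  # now [63, 59, 39, 32, 21, 5, 3, -8]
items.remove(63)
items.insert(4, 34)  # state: [59, 39, 32, 21, 34, 5, 3, -8]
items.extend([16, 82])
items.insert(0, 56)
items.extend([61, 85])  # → [56, 59, 39, 32, 21, 34, 5, 3, -8, 16, 82, 61, 85]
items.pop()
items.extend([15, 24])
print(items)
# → [56, 59, 39, 32, 21, 34, 5, 3, -8, 16, 82, 61, 15, 24]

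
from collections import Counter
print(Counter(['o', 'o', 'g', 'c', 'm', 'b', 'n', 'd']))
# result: Counter({'o': 2, 'g': 1, 'c': 1, 'm': 1, 'b': 1, 'n': 1, 'd': 1})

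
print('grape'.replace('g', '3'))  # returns 3rape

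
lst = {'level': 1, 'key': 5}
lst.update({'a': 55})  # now {'level': 1, 'key': 5, 'a': 55}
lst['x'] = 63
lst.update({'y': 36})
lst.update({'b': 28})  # {'level': 1, 'key': 5, 'a': 55, 'x': 63, 'y': 36, 'b': 28}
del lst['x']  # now {'level': 1, 'key': 5, 'a': 55, 'y': 36, 'b': 28}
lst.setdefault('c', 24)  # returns 24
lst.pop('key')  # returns 5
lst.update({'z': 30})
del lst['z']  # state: {'level': 1, 'a': 55, 'y': 36, 'b': 28, 'c': 24}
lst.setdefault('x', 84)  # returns 84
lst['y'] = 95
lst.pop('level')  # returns 1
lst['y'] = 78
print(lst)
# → {'a': 55, 'y': 78, 'b': 28, 'c': 24, 'x': 84}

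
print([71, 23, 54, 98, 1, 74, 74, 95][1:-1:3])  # [23, 1]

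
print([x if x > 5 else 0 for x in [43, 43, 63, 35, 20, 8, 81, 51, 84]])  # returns [43, 43, 63, 35, 20, 8, 81, 51, 84]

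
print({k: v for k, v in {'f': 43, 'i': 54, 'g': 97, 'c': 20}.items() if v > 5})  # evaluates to {'f': 43, 'i': 54, 'g': 97, 'c': 20}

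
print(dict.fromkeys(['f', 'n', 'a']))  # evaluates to {'f': None, 'n': None, 'a': None}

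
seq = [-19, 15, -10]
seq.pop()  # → -10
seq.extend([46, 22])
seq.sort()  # [-19, 15, 22, 46]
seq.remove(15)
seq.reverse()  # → [46, 22, -19]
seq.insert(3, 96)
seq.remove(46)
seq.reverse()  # [96, -19, 22]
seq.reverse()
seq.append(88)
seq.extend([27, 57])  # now [22, -19, 96, 88, 27, 57]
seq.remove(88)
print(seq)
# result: [22, -19, 96, 27, 57]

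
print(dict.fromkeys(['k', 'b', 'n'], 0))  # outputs {'k': 0, 'b': 0, 'n': 0}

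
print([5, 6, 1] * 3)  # [5, 6, 1, 5, 6, 1, 5, 6, 1]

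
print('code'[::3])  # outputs ce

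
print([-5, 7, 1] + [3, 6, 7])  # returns [-5, 7, 1, 3, 6, 7]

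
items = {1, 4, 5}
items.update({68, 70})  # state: {1, 4, 5, 68, 70}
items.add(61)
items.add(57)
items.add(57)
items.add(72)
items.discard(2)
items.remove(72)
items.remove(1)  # {4, 5, 57, 61, 68, 70}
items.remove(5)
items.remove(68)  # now {4, 57, 61, 70}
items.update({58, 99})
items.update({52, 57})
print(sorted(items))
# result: [4, 52, 57, 58, 61, 70, 99]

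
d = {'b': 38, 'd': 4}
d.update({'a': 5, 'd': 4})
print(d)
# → {'b': 38, 'd': 4, 'a': 5}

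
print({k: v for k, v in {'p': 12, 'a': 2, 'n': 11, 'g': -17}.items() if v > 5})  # {'p': 12, 'n': 11}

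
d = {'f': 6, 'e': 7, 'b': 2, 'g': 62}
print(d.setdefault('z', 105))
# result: 105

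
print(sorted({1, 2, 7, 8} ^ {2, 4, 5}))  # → [1, 4, 5, 7, 8]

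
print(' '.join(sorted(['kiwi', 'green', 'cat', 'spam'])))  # cat green kiwi spam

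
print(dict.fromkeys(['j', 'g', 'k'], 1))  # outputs {'j': 1, 'g': 1, 'k': 1}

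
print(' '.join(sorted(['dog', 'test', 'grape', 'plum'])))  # dog grape plum test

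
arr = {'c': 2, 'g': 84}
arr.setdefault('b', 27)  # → 27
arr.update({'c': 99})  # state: {'c': 99, 'g': 84, 'b': 27}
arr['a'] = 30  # {'c': 99, 'g': 84, 'b': 27, 'a': 30}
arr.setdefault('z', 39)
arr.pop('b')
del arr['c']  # {'g': 84, 'a': 30, 'z': 39}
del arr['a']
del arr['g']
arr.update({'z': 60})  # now {'z': 60}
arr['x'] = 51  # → {'z': 60, 'x': 51}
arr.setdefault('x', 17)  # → 51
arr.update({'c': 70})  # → {'z': 60, 'x': 51, 'c': 70}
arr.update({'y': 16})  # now {'z': 60, 'x': 51, 'c': 70, 'y': 16}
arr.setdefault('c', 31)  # 70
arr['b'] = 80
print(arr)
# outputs {'z': 60, 'x': 51, 'c': 70, 'y': 16, 'b': 80}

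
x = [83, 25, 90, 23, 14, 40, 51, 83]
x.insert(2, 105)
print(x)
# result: [83, 25, 105, 90, 23, 14, 40, 51, 83]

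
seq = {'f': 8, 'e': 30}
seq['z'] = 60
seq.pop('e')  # 30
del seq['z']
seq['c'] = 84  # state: {'f': 8, 'c': 84}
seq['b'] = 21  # {'f': 8, 'c': 84, 'b': 21}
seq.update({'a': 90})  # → {'f': 8, 'c': 84, 'b': 21, 'a': 90}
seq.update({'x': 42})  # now {'f': 8, 'c': 84, 'b': 21, 'a': 90, 'x': 42}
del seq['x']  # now {'f': 8, 'c': 84, 'b': 21, 'a': 90}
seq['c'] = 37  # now {'f': 8, 'c': 37, 'b': 21, 'a': 90}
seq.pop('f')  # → 8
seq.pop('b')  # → 21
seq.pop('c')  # 37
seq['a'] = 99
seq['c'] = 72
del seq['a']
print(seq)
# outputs {'c': 72}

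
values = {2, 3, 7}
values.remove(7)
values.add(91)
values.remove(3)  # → {2, 91}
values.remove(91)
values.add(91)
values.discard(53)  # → {2, 91}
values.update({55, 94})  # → {2, 55, 91, 94}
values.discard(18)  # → {2, 55, 91, 94}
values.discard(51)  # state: {2, 55, 91, 94}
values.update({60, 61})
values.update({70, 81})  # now {2, 55, 60, 61, 70, 81, 91, 94}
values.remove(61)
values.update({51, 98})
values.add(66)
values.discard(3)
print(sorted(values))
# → [2, 51, 55, 60, 66, 70, 81, 91, 94, 98]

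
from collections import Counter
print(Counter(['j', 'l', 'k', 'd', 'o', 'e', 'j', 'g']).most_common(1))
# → [('j', 2)]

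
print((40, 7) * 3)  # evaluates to (40, 7, 40, 7, 40, 7)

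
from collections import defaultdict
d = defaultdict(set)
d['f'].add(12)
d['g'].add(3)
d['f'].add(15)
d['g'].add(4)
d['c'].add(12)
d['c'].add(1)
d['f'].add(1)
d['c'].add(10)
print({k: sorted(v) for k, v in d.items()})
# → {'f': [1, 12, 15], 'g': [3, 4], 'c': [1, 10, 12]}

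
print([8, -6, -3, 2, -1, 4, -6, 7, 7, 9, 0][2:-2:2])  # [-3, -1, -6, 7]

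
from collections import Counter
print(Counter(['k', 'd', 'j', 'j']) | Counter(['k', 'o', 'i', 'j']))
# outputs Counter({'j': 2, 'k': 1, 'd': 1, 'o': 1, 'i': 1})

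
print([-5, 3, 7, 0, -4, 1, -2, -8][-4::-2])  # [-4, 7, -5]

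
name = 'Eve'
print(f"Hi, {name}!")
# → Hi, Eve!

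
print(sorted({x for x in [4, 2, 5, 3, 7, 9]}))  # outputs [2, 3, 4, 5, 7, 9]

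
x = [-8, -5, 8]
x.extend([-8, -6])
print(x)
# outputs [-8, -5, 8, -8, -6]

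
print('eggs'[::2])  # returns eg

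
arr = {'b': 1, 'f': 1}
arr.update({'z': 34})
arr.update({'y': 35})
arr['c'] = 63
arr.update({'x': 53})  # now {'b': 1, 'f': 1, 'z': 34, 'y': 35, 'c': 63, 'x': 53}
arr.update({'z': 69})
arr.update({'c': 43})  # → {'b': 1, 'f': 1, 'z': 69, 'y': 35, 'c': 43, 'x': 53}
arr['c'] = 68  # {'b': 1, 'f': 1, 'z': 69, 'y': 35, 'c': 68, 'x': 53}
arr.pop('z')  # 69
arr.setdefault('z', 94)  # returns 94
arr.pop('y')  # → 35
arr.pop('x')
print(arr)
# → {'b': 1, 'f': 1, 'c': 68, 'z': 94}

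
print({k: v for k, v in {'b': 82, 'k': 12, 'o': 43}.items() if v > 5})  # {'b': 82, 'k': 12, 'o': 43}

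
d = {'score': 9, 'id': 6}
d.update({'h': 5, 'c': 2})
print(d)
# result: {'score': 9, 'id': 6, 'h': 5, 'c': 2}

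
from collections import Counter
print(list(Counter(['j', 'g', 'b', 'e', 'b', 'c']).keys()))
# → ['j', 'g', 'b', 'e', 'c']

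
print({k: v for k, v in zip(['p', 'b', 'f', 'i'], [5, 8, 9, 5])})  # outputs {'p': 5, 'b': 8, 'f': 9, 'i': 5}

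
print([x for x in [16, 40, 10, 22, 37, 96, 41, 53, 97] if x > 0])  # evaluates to [16, 40, 10, 22, 37, 96, 41, 53, 97]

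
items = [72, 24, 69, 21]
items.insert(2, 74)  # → [72, 24, 74, 69, 21]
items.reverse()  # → [21, 69, 74, 24, 72]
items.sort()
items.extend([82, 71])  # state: [21, 24, 69, 72, 74, 82, 71]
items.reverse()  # [71, 82, 74, 72, 69, 24, 21]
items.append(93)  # [71, 82, 74, 72, 69, 24, 21, 93]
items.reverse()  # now [93, 21, 24, 69, 72, 74, 82, 71]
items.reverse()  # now [71, 82, 74, 72, 69, 24, 21, 93]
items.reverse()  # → [93, 21, 24, 69, 72, 74, 82, 71]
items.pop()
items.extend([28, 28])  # [93, 21, 24, 69, 72, 74, 82, 28, 28]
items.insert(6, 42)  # [93, 21, 24, 69, 72, 74, 42, 82, 28, 28]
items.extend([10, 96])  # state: [93, 21, 24, 69, 72, 74, 42, 82, 28, 28, 10, 96]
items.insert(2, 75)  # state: [93, 21, 75, 24, 69, 72, 74, 42, 82, 28, 28, 10, 96]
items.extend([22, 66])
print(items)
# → [93, 21, 75, 24, 69, 72, 74, 42, 82, 28, 28, 10, 96, 22, 66]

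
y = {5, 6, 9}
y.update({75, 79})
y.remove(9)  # {5, 6, 75, 79}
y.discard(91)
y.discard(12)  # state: {5, 6, 75, 79}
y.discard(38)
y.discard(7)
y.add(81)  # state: {5, 6, 75, 79, 81}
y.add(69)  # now {5, 6, 69, 75, 79, 81}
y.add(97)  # {5, 6, 69, 75, 79, 81, 97}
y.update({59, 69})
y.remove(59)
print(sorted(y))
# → [5, 6, 69, 75, 79, 81, 97]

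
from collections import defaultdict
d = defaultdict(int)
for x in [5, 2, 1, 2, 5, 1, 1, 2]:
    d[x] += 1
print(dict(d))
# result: {5: 2, 2: 3, 1: 3}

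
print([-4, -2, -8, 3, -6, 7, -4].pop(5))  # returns 7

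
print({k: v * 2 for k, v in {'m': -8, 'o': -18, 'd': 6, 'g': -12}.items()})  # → {'m': -16, 'o': -36, 'd': 12, 'g': -24}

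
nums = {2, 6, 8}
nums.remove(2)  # {6, 8}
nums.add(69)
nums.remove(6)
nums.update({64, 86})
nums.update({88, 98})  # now {8, 64, 69, 86, 88, 98}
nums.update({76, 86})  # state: {8, 64, 69, 76, 86, 88, 98}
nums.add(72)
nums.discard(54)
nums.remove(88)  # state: {8, 64, 69, 72, 76, 86, 98}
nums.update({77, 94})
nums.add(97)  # {8, 64, 69, 72, 76, 77, 86, 94, 97, 98}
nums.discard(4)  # {8, 64, 69, 72, 76, 77, 86, 94, 97, 98}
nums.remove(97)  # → {8, 64, 69, 72, 76, 77, 86, 94, 98}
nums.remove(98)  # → {8, 64, 69, 72, 76, 77, 86, 94}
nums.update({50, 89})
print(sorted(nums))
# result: [8, 50, 64, 69, 72, 76, 77, 86, 89, 94]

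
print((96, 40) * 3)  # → (96, 40, 96, 40, 96, 40)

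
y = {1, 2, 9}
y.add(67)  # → {1, 2, 9, 67}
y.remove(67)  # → {1, 2, 9}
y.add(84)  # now {1, 2, 9, 84}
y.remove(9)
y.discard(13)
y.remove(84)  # {1, 2}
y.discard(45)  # {1, 2}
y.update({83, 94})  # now {1, 2, 83, 94}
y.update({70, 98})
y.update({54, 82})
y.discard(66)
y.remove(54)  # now {1, 2, 70, 82, 83, 94, 98}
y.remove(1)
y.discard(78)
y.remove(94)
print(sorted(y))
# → [2, 70, 82, 83, 98]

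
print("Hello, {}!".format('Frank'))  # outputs Hello, Frank!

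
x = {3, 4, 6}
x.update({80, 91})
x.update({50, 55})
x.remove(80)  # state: {3, 4, 6, 50, 55, 91}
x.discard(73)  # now {3, 4, 6, 50, 55, 91}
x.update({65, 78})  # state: {3, 4, 6, 50, 55, 65, 78, 91}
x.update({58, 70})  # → {3, 4, 6, 50, 55, 58, 65, 70, 78, 91}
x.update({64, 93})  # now {3, 4, 6, 50, 55, 58, 64, 65, 70, 78, 91, 93}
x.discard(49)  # {3, 4, 6, 50, 55, 58, 64, 65, 70, 78, 91, 93}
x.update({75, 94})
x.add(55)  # {3, 4, 6, 50, 55, 58, 64, 65, 70, 75, 78, 91, 93, 94}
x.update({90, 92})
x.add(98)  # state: {3, 4, 6, 50, 55, 58, 64, 65, 70, 75, 78, 90, 91, 92, 93, 94, 98}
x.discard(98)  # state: {3, 4, 6, 50, 55, 58, 64, 65, 70, 75, 78, 90, 91, 92, 93, 94}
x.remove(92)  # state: {3, 4, 6, 50, 55, 58, 64, 65, 70, 75, 78, 90, 91, 93, 94}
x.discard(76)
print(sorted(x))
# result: [3, 4, 6, 50, 55, 58, 64, 65, 70, 75, 78, 90, 91, 93, 94]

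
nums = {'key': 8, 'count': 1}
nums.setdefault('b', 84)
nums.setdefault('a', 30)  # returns 30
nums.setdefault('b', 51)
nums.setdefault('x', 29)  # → 29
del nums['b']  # {'key': 8, 'count': 1, 'a': 30, 'x': 29}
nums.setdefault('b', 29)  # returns 29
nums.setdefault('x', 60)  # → 29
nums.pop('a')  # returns 30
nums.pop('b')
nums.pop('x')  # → 29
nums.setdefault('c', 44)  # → 44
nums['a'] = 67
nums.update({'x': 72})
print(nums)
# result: {'key': 8, 'count': 1, 'c': 44, 'a': 67, 'x': 72}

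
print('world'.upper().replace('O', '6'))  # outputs W6RLD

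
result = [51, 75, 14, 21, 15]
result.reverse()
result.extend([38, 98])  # [15, 21, 14, 75, 51, 38, 98]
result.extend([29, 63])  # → [15, 21, 14, 75, 51, 38, 98, 29, 63]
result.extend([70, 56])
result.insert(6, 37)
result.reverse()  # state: [56, 70, 63, 29, 98, 37, 38, 51, 75, 14, 21, 15]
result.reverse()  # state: [15, 21, 14, 75, 51, 38, 37, 98, 29, 63, 70, 56]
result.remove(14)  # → [15, 21, 75, 51, 38, 37, 98, 29, 63, 70, 56]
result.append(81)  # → [15, 21, 75, 51, 38, 37, 98, 29, 63, 70, 56, 81]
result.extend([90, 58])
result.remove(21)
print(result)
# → [15, 75, 51, 38, 37, 98, 29, 63, 70, 56, 81, 90, 58]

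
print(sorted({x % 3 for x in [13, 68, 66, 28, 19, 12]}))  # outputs [0, 1, 2]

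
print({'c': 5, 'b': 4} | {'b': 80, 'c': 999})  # {'c': 999, 'b': 80}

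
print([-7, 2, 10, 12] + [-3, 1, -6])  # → [-7, 2, 10, 12, -3, 1, -6]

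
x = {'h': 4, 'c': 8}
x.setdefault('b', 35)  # 35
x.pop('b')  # 35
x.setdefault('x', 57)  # 57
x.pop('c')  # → 8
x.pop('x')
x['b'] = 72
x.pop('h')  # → 4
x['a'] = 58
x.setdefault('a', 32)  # 58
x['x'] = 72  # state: {'b': 72, 'a': 58, 'x': 72}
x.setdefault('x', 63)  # 72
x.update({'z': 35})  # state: {'b': 72, 'a': 58, 'x': 72, 'z': 35}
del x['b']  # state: {'a': 58, 'x': 72, 'z': 35}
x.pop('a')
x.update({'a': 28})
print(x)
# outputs {'x': 72, 'z': 35, 'a': 28}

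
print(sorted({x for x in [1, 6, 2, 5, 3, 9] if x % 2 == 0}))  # [2, 6]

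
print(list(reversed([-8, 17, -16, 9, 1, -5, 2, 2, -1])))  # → [-1, 2, 2, -5, 1, 9, -16, 17, -8]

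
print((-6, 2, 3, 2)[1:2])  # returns (2,)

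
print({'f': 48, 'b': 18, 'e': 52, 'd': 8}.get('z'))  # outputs None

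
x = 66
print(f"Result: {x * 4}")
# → Result: 264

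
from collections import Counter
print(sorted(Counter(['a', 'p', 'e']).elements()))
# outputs ['a', 'e', 'p']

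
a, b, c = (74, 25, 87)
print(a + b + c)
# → 186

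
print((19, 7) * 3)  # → (19, 7, 19, 7, 19, 7)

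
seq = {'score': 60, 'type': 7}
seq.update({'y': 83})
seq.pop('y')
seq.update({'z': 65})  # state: {'score': 60, 'type': 7, 'z': 65}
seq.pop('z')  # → 65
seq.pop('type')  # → 7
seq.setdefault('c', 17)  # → 17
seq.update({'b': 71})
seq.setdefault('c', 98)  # 17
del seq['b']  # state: {'score': 60, 'c': 17}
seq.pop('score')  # 60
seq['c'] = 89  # {'c': 89}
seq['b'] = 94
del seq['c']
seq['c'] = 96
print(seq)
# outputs {'b': 94, 'c': 96}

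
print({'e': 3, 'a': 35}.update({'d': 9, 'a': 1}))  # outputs None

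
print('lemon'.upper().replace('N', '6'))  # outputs LEMO6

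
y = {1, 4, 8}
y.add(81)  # {1, 4, 8, 81}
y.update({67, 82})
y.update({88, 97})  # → {1, 4, 8, 67, 81, 82, 88, 97}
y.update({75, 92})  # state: {1, 4, 8, 67, 75, 81, 82, 88, 92, 97}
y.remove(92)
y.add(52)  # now {1, 4, 8, 52, 67, 75, 81, 82, 88, 97}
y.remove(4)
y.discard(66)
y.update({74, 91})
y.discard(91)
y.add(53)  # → {1, 8, 52, 53, 67, 74, 75, 81, 82, 88, 97}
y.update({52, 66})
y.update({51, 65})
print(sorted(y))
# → [1, 8, 51, 52, 53, 65, 66, 67, 74, 75, 81, 82, 88, 97]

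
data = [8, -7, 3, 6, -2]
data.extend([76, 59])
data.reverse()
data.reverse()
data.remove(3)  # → [8, -7, 6, -2, 76, 59]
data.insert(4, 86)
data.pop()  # 59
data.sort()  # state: [-7, -2, 6, 8, 76, 86]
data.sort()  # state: [-7, -2, 6, 8, 76, 86]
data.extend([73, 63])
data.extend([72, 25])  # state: [-7, -2, 6, 8, 76, 86, 73, 63, 72, 25]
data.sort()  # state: [-7, -2, 6, 8, 25, 63, 72, 73, 76, 86]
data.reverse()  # [86, 76, 73, 72, 63, 25, 8, 6, -2, -7]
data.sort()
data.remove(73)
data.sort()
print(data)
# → [-7, -2, 6, 8, 25, 63, 72, 76, 86]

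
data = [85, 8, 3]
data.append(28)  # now [85, 8, 3, 28]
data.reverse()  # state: [28, 3, 8, 85]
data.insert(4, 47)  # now [28, 3, 8, 85, 47]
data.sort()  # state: [3, 8, 28, 47, 85]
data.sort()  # [3, 8, 28, 47, 85]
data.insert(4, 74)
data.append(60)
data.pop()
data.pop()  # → 85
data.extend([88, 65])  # [3, 8, 28, 47, 74, 88, 65]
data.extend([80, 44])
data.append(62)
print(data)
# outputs [3, 8, 28, 47, 74, 88, 65, 80, 44, 62]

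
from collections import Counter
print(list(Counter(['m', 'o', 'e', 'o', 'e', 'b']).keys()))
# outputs ['m', 'o', 'e', 'b']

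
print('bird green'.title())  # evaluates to Bird Green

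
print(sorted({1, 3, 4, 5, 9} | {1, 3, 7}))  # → [1, 3, 4, 5, 7, 9]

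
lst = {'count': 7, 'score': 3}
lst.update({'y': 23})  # {'count': 7, 'score': 3, 'y': 23}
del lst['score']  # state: {'count': 7, 'y': 23}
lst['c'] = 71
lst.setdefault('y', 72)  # 23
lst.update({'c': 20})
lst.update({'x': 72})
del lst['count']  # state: {'y': 23, 'c': 20, 'x': 72}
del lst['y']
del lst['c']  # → {'x': 72}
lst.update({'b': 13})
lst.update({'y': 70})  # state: {'x': 72, 'b': 13, 'y': 70}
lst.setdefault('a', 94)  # 94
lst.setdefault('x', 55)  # 72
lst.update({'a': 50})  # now {'x': 72, 'b': 13, 'y': 70, 'a': 50}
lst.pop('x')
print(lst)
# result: {'b': 13, 'y': 70, 'a': 50}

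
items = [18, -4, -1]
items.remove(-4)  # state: [18, -1]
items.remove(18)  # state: [-1]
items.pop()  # -1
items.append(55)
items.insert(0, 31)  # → [31, 55]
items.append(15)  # [31, 55, 15]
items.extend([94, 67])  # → [31, 55, 15, 94, 67]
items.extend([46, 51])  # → [31, 55, 15, 94, 67, 46, 51]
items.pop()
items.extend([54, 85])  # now [31, 55, 15, 94, 67, 46, 54, 85]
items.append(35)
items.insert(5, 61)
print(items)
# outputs [31, 55, 15, 94, 67, 61, 46, 54, 85, 35]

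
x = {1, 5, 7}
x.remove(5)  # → {1, 7}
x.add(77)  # {1, 7, 77}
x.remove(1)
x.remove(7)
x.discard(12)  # {77}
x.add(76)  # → {76, 77}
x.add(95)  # {76, 77, 95}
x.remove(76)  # {77, 95}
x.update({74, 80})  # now {74, 77, 80, 95}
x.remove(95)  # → {74, 77, 80}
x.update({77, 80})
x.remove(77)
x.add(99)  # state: {74, 80, 99}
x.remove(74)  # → {80, 99}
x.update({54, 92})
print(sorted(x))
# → [54, 80, 92, 99]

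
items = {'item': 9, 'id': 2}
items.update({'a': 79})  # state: {'item': 9, 'id': 2, 'a': 79}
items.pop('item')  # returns 9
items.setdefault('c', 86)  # 86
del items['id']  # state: {'a': 79, 'c': 86}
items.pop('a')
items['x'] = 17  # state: {'c': 86, 'x': 17}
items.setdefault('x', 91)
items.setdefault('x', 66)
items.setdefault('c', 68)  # 86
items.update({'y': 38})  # {'c': 86, 'x': 17, 'y': 38}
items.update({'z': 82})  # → {'c': 86, 'x': 17, 'y': 38, 'z': 82}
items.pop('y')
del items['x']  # {'c': 86, 'z': 82}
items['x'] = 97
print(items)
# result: {'c': 86, 'z': 82, 'x': 97}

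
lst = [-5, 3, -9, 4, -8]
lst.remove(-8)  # [-5, 3, -9, 4]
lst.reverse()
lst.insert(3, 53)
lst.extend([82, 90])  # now [4, -9, 3, 53, -5, 82, 90]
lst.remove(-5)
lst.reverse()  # [90, 82, 53, 3, -9, 4]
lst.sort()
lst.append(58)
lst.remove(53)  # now [-9, 3, 4, 82, 90, 58]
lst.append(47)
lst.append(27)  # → [-9, 3, 4, 82, 90, 58, 47, 27]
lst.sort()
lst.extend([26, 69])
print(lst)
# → [-9, 3, 4, 27, 47, 58, 82, 90, 26, 69]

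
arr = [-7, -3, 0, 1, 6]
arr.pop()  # 6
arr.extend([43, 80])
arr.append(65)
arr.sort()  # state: [-7, -3, 0, 1, 43, 65, 80]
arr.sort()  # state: [-7, -3, 0, 1, 43, 65, 80]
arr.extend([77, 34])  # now [-7, -3, 0, 1, 43, 65, 80, 77, 34]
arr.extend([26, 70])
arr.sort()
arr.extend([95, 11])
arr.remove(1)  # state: [-7, -3, 0, 26, 34, 43, 65, 70, 77, 80, 95, 11]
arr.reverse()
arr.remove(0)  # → [11, 95, 80, 77, 70, 65, 43, 34, 26, -3, -7]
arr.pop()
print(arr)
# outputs [11, 95, 80, 77, 70, 65, 43, 34, 26, -3]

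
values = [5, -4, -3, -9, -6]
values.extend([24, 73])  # [5, -4, -3, -9, -6, 24, 73]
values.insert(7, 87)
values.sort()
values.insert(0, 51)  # [51, -9, -6, -4, -3, 5, 24, 73, 87]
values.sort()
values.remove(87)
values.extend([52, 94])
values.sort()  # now [-9, -6, -4, -3, 5, 24, 51, 52, 73, 94]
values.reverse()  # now [94, 73, 52, 51, 24, 5, -3, -4, -6, -9]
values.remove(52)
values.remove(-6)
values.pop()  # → -9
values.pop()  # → -4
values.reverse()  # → [-3, 5, 24, 51, 73, 94]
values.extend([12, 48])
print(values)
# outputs [-3, 5, 24, 51, 73, 94, 12, 48]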